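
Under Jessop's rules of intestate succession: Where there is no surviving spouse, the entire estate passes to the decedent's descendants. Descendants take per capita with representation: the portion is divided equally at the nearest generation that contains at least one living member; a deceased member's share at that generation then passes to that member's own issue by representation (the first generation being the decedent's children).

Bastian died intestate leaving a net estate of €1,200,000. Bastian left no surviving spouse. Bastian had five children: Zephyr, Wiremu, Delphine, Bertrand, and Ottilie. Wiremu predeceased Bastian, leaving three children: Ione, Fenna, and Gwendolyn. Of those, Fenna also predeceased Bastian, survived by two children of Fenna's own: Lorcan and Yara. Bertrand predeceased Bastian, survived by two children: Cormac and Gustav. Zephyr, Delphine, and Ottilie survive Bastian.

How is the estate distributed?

Zephyr: €240,000; Ione: €80,000; Lorcan: €40,000; Yara: €40,000; Gwendolyn: €80,000; Delphine: €240,000; Cormac: €120,000; Gustav: €120,000; Ottilie: €240,000

The entire €1,200,000 passes to the descendants.
That amount (€1,200,000) is divided into 5 shares of €240,000: Zephyr, Delphine, and Ottilie each take €240,000; Wiremu's €240,000 share passes to Wiremu's issue; Bertrand's €240,000 share passes to Bertrand's issue.
Wiremu's share (€240,000) is divided into 3 shares of €80,000: Ione and Gwendolyn each take €80,000; Fenna's €80,000 share passes to Fenna's issue.
Fenna's share (€80,000) is divided into 2 shares of €40,000: Lorcan and Yara each take €40,000.
Bertrand's share (€240,000) is divided into 2 shares of €120,000: Cormac and Gustav each take €120,000.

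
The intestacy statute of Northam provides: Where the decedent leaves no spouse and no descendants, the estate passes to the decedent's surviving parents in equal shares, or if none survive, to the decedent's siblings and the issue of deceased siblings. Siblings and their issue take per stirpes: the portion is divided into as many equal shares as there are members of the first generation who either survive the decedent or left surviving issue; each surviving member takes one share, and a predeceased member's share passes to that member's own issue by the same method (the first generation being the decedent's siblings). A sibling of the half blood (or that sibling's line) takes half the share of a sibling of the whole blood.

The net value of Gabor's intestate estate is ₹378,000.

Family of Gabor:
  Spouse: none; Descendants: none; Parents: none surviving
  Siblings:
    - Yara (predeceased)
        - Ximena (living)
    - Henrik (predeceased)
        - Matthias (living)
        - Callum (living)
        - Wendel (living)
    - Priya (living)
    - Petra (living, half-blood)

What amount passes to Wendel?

Wendel receives ₹36,000.

The entire ₹378,000 passes to the siblings and their issue.
Counting each half-blood sibling's line as half a unit, there are 7/2 units in ₹378,000, so one unit is ₹108,000. Whole-blood lines (Yara, Henrik, and Priya) take ₹108,000 each; half-blood lines (Petra) take ₹54,000 each.
Yara's share (₹108,000) passes entirely to Ximena.
Henrik's share (₹108,000) is divided into 3 shares of ₹36,000: Matthias, Callum, and Wendel each take ₹36,000.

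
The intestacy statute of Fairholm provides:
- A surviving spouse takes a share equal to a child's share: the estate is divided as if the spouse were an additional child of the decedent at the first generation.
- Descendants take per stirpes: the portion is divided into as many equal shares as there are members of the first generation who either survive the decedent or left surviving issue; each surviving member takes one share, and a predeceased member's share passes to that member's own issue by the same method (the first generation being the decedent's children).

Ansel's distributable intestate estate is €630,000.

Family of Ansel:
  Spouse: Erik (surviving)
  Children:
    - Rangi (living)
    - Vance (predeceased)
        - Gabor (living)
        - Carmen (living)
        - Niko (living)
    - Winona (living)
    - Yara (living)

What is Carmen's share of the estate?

Carmen receives €42,000.

The spouse counts as an additional share at the children's level, so there are 5 primary shares of €126,000. Erik takes one such share (€126,000).
The children's combined portion (€504,000) is divided into 4 shares of €126,000: Rangi, Winona, and Yara each take €126,000; Vance's €126,000 share passes to Vance's issue.
Vance's share (€126,000) is divided into 3 shares of €42,000: Gabor, Carmen, and Niko each take €42,000.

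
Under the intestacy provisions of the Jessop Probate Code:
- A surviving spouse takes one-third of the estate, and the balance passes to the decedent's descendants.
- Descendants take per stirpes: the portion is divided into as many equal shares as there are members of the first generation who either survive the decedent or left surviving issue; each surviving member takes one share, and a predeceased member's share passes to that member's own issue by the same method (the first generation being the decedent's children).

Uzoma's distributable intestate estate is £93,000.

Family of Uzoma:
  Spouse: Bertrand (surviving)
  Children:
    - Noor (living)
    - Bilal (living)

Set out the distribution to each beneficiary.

Bertrand: £31,000; Noor: £31,000; Bilal: £31,000

Bertrand takes one-third of £93,000 = £31,000. The remaining £62,000 passes to the descendants.
The descendants' portion (£62,000) is divided into 2 shares of £31,000: Noor and Bilal each take £31,000.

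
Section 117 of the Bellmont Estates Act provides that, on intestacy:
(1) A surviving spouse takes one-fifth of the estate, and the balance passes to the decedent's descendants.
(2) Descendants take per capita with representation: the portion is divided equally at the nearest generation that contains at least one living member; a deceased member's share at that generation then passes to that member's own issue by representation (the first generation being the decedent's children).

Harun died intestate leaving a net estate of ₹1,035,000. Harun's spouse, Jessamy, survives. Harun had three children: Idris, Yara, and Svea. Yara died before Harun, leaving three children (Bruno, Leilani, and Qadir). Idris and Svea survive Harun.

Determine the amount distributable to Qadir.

Qadir receives ₹92,000.

Jessamy takes one-fifth of ₹1,035,000 = ₹207,000. The remaining ₹828,000 passes to the descendants.
The descendants' portion (₹828,000) is divided into 3 shares of ₹276,000: Idris and Svea each take ₹276,000; Yara's ₹276,000 share passes to Yara's issue.
Yara's share (₹276,000) is divided into 3 shares of ₹92,000: Bruno, Leilani, and Qadir each take ₹92,000.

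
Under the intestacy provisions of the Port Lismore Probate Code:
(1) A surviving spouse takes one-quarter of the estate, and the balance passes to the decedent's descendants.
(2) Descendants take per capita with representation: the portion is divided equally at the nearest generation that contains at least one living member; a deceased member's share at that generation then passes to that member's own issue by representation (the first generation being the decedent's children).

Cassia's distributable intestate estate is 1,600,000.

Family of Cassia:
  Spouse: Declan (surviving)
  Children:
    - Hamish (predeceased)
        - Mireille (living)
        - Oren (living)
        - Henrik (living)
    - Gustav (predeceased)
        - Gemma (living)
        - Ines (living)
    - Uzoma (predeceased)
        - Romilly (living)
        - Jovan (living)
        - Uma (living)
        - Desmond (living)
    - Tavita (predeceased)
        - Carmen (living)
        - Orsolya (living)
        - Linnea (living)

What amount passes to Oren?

Oren receives 100,000.

Declan takes one-quarter of 1,600,000 = 400,000. The remaining 1,200,000 passes to the descendants.
No child survives, so the initial division is made at the grandchildren's generation.
The descendants' portion (1,200,000) is divided into 12 shares of 100,000: Mireille, Oren, Henrik, Gemma, Ines, Romilly, Jovan, Uma, Desmond, Carmen, Orsolya, and Linnea each take 100,000.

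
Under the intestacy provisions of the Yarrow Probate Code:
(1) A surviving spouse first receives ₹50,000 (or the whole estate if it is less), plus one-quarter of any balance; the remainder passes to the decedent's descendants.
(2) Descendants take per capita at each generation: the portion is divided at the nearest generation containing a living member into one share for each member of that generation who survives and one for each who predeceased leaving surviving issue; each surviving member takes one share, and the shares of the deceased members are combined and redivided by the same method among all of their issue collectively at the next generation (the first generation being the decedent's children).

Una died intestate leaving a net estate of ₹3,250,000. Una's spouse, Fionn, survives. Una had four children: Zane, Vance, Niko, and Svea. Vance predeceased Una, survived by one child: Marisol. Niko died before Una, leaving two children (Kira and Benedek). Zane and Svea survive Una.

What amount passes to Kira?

Kira receives ₹400,000.

Fionn first takes ₹50,000, leaving a balance of ₹3,200,000. Fionn then takes one-quarter of the balance (₹800,000), for a total of ₹850,000. The remaining ₹2,400,000 passes to the descendants.
The descendants' portion (₹2,400,000) is divided at the children's generation into 4 shares of ₹600,000. Zane and Svea each take ₹600,000. The 2 shares of the deceased (Vance and Niko) are combined into a pool of ₹1,200,000.
That pool (₹1,200,000) is divided at the grandchildren's generation equally among Marisol, Kira, and Benedek: ₹400,000 each.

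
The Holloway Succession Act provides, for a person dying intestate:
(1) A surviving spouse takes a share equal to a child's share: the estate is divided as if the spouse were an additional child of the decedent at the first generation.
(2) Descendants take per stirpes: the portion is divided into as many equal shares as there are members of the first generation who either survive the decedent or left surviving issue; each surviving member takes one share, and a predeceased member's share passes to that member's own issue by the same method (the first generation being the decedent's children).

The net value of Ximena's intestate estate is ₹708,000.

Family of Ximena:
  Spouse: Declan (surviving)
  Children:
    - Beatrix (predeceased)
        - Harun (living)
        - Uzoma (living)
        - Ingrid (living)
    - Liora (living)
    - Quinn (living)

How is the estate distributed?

The spouse counts as an additional share at the children's level, so there are 4 primary shares of ₹177,000. Declan takes one such share (₹177,000).
The children's combined portion (₹531,000) is divided into 3 shares of ₹177,000: Liora and Quinn each take ₹177,000; Beatrix's ₹177,000 share passes to Beatrix's issue.
Beatrix's share (₹177,000) is divided into 3 shares of ₹59,000: Harun, Uzoma, and Ingrid each take ₹59,000.

Declan: ₹177,000; Harun: ₹59,000; Uzoma: ₹59,000; Ingrid: ₹59,000; Liora: ₹177,000; Quinn: ₹177,000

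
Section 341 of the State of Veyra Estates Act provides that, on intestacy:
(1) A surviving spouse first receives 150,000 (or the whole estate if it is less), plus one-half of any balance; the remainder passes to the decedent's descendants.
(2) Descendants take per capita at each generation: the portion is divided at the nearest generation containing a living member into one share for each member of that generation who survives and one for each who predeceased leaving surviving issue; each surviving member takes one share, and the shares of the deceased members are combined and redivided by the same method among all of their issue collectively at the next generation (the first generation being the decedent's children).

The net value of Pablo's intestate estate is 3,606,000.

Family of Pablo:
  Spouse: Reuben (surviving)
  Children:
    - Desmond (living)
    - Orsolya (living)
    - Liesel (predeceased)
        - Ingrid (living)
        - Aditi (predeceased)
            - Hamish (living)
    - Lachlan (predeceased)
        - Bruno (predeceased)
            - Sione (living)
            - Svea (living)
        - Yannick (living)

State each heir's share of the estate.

Reuben first takes 150,000, leaving a balance of 3,456,000. Reuben then takes one-half of the balance (1,728,000), for a total of 1,878,000. The remaining 1,728,000 passes to the descendants.
The descendants' portion (1,728,000) is divided at the children's generation into 4 shares of 432,000. Desmond and Orsolya each take 432,000. The 2 shares of the deceased (Liesel and Lachlan) are combined into a pool of 864,000.
That pool (864,000) is divided at the grandchildren's generation into 4 shares of 216,000. Ingrid and Yannick each take 216,000. The 2 shares of the deceased (Aditi and Bruno) are combined into a pool of 432,000.
That pool (432,000) is divided at the great-grandchildren's generation equally among Hamish, Sione, and Svea: 144,000 each.

Reuben: 1,878,000; Desmond: 432,000; Orsolya: 432,000; Ingrid: 216,000; Hamish: 144,000; Sione: 144,000; Svea: 144,000; Yannick: 216,000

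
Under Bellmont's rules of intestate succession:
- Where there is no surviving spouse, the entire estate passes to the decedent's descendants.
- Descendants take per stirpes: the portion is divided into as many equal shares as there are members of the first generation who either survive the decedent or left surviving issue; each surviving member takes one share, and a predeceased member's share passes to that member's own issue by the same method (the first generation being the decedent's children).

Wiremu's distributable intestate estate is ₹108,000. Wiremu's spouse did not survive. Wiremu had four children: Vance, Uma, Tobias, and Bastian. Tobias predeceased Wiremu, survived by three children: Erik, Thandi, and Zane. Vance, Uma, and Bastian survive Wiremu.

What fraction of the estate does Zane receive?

The entire ₹108,000 passes to the descendants.
That amount (₹108,000) is divided into 4 shares of ₹27,000: Vance, Uma, and Bastian each take ₹27,000; Tobias's ₹27,000 share passes to Tobias's issue.
Tobias's share (₹27,000) is divided into 3 shares of ₹9,000: Erik, Thandi, and Zane each take ₹9,000.

Zane receives 1/12 of the estate.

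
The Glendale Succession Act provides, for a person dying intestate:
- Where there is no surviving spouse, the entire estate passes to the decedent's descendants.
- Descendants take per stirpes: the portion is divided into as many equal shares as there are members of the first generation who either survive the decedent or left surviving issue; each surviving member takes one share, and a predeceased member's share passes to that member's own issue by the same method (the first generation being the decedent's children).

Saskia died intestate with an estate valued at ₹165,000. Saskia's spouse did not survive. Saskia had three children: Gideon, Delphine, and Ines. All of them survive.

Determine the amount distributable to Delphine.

The entire ₹165,000 passes to the descendants.
That amount (₹165,000) is divided into 3 shares of ₹55,000: Gideon, Delphine, and Ines each take ₹55,000.

Delphine receives ₹55,000.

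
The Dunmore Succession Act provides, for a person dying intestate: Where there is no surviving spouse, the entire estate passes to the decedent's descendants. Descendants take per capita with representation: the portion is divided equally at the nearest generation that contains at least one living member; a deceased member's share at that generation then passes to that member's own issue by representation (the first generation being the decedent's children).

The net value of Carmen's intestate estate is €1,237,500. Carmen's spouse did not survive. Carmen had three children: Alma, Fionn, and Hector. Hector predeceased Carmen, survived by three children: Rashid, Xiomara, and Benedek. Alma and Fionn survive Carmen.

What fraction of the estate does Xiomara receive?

The entire €1,237,500 passes to the descendants.
That amount (€1,237,500) is divided into 3 shares of €412,500: Alma and Fionn each take €412,500; Hector's €412,500 share passes to Hector's issue.
Hector's share (€412,500) is divided into 3 shares of €137,500: Rashid, Xiomara, and Benedek each take €137,500.

Xiomara receives 1/9 of the estate.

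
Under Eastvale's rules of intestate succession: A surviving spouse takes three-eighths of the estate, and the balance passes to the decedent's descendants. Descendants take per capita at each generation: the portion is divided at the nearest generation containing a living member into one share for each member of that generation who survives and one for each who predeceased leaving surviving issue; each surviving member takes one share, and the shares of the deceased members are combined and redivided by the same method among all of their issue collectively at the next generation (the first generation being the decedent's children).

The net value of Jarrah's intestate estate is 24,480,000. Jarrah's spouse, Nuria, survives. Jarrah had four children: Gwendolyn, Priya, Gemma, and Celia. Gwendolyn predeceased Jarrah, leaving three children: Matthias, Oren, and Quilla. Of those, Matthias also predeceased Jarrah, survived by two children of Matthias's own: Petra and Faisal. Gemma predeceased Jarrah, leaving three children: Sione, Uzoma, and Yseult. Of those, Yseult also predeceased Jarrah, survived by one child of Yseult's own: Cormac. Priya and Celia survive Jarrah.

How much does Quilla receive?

Quilla receives 1,275,000.

Nuria takes three-eighths of 24,480,000 = 9,180,000. The remaining 15,300,000 passes to the descendants.
The descendants' portion (15,300,000) is divided at the children's generation into 4 shares of 3,825,000. Priya and Celia each take 3,825,000. The 2 shares of the deceased (Gwendolyn and Gemma) are combined into a pool of 7,650,000.
That pool (7,650,000) is divided at the grandchildren's generation into 6 shares of 1,275,000. Oren, Quilla, Sione, and Uzoma each take 1,275,000. The 2 shares of the deceased (Matthias and Yseult) are combined into a pool of 2,550,000.
That pool (2,550,000) is divided at the great-grandchildren's generation equally among Petra, Faisal, and Cormac: 850,000 each.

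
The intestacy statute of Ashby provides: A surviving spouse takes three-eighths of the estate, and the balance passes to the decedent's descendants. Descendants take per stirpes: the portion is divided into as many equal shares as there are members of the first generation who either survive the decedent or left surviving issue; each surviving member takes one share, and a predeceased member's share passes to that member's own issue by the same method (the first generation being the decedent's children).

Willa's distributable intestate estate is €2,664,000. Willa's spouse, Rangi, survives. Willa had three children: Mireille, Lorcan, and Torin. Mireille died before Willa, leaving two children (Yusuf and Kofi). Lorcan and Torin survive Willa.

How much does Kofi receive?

Rangi takes three-eighths of €2,664,000 = €999,000. The remaining €1,665,000 passes to the descendants.
The descendants' portion (€1,665,000) is divided into 3 shares of €555,000: Lorcan and Torin each take €555,000; Mireille's €555,000 share passes to Mireille's issue.
Mireille's share (€555,000) is divided into 2 shares of €277,500: Yusuf and Kofi each take €277,500.

Kofi receives €277,500.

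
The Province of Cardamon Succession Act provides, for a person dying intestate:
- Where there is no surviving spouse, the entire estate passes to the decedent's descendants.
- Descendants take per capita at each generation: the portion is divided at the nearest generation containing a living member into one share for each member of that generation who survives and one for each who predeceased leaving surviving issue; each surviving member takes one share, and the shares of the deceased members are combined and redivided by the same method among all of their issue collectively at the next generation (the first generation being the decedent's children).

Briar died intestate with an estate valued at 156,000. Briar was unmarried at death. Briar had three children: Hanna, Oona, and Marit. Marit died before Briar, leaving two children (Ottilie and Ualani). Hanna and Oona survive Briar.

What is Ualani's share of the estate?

Ualani receives 26,000.

The entire 156,000 passes to the descendants.
That amount (156,000) is divided at the children's generation into 3 shares of 52,000. Hanna and Oona each take 52,000. The remaining share for the deceased Marit (52,000) is carried to the next generation.
That pool (52,000) is divided at the grandchildren's generation equally among Ottilie and Ualani: 26,000 each.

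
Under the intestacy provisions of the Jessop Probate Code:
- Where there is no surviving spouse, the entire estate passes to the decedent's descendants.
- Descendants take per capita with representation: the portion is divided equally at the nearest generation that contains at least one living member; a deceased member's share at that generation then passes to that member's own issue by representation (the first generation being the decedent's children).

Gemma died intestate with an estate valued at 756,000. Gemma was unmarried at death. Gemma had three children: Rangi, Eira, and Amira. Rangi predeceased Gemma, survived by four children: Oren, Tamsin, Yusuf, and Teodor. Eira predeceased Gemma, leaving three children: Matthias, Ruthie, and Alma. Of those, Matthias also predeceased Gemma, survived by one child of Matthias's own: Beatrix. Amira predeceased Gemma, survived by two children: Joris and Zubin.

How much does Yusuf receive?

Yusuf receives 84,000.

The entire 756,000 passes to the descendants.
No child survives, so the initial division is made at the grandchildren's generation.
That amount (756,000) is divided into 9 shares of 84,000: Oren, Tamsin, Yusuf, Teodor, Ruthie, Alma, Joris, and Zubin each take 84,000; Matthias's 84,000 share passes to Matthias's issue.
Matthias's share (84,000) passes entirely to Beatrix.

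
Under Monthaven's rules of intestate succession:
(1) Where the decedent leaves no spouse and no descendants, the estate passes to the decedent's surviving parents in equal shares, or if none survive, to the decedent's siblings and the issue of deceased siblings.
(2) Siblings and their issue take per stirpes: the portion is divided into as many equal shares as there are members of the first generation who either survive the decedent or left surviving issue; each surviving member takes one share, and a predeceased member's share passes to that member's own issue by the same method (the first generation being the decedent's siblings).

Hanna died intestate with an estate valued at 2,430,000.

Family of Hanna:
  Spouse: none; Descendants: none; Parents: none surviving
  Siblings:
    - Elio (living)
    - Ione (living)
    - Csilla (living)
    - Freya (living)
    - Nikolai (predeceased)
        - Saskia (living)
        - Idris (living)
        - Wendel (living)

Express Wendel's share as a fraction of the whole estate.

Wendel receives 1/15 of the estate.

The entire 2,430,000 passes to the siblings and their issue.
That amount (2,430,000) is divided into 5 shares of 486,000: Elio, Ione, Csilla, and Freya each take 486,000; Nikolai's 486,000 share passes to Nikolai's issue.
Nikolai's share (486,000) is divided into 3 shares of 162,000: Saskia, Idris, and Wendel each take 162,000.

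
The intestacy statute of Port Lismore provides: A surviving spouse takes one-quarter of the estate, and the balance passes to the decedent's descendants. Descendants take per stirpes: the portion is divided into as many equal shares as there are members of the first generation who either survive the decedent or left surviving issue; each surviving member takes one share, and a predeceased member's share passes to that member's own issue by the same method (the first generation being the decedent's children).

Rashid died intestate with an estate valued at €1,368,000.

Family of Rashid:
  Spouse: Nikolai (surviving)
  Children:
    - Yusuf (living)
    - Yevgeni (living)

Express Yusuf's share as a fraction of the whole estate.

Nikolai takes one-quarter of €1,368,000 = €342,000. The remaining €1,026,000 passes to the descendants.
The descendants' portion (€1,026,000) is divided into 2 shares of €513,000: Yusuf and Yevgeni each take €513,000.

Yusuf receives 3/8 of the estate.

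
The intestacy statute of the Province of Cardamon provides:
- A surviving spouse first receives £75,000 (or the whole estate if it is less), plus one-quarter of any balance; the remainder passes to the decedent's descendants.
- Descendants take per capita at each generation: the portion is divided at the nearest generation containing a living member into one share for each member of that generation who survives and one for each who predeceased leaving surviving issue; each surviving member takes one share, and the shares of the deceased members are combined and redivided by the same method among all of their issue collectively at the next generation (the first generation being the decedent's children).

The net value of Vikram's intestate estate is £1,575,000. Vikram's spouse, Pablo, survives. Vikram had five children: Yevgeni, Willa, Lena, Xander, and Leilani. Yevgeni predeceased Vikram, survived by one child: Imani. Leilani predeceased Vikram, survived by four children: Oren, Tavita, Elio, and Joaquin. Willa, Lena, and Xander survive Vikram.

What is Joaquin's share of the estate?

Pablo first takes £75,000, leaving a balance of £1,500,000. Pablo then takes one-quarter of the balance (£375,000), for a total of £450,000. The remaining £1,125,000 passes to the descendants.
The descendants' portion (£1,125,000) is divided at the children's generation into 5 shares of £225,000. Willa, Lena, and Xander each take £225,000. The 2 shares of the deceased (Yevgeni and Leilani) are combined into a pool of £450,000.
That pool (£450,000) is divided at the grandchildren's generation equally among Imani, Oren, Tavita, Elio, and Joaquin: £90,000 each.

Joaquin receives £90,000.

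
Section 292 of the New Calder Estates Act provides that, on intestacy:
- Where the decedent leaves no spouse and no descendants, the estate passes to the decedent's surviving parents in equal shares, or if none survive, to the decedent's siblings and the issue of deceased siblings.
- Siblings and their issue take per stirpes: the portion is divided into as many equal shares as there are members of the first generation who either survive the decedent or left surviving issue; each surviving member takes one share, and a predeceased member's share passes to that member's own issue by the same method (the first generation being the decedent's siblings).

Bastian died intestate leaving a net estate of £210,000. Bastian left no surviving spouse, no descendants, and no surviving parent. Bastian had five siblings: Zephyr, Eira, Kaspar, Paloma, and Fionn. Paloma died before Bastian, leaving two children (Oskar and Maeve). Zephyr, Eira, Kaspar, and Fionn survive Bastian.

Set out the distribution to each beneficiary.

Zephyr: £42,000; Eira: £42,000; Kaspar: £42,000; Oskar: £21,000; Maeve: £21,000; Fionn: £42,000

The entire £210,000 passes to the siblings and their issue.
That amount (£210,000) is divided into 5 shares of £42,000: Zephyr, Eira, Kaspar, and Fionn each take £42,000; Paloma's £42,000 share passes to Paloma's issue.
Paloma's share (£42,000) is divided into 2 shares of £21,000: Oskar and Maeve each take £21,000.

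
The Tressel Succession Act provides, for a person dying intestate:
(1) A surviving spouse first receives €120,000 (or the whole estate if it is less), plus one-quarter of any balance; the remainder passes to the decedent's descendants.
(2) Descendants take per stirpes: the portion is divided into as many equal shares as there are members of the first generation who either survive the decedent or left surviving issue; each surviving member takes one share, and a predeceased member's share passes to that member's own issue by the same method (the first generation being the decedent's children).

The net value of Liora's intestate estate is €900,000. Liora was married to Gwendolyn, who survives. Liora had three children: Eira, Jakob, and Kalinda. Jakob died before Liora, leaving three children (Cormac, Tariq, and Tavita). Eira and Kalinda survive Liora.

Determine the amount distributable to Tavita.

Gwendolyn first takes €120,000, leaving a balance of €780,000. Gwendolyn then takes one-quarter of the balance (€195,000), for a total of €315,000. The remaining €585,000 passes to the descendants.
The descendants' portion (€585,000) is divided into 3 shares of €195,000: Eira and Kalinda each take €195,000; Jakob's €195,000 share passes to Jakob's issue.
Jakob's share (€195,000) is divided into 3 shares of €65,000: Cormac, Tariq, and Tavita each take €65,000.

Tavita receives €65,000.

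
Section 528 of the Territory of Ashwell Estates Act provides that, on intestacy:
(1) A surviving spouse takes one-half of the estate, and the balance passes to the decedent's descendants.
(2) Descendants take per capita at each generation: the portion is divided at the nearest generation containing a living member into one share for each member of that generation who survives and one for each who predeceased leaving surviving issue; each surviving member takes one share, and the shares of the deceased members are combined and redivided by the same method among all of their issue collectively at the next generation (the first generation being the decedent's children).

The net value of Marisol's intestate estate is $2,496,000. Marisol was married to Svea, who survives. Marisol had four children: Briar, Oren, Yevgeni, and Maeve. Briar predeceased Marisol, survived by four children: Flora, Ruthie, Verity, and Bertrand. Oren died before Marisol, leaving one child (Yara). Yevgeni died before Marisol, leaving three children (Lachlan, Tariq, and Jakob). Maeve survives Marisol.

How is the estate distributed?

Svea: $1,248,000; Flora: $117,000; Ruthie: $117,000; Verity: $117,000; Bertrand: $117,000; Yara: $117,000; Lachlan: $117,000; Tariq: $117,000; Jakob: $117,000; Maeve: $312,000

Svea takes one-half of $2,496,000 = $1,248,000. The remaining $1,248,000 passes to the descendants.
The descendants' portion ($1,248,000) is divided at the children's generation into 4 shares of $312,000. Maeve takes $312,000. The 3 shares of the deceased (Briar, Oren, and Yevgeni) are combined into a pool of $936,000.
That pool ($936,000) is divided at the grandchildren's generation equally among Flora, Ruthie, Verity, Bertrand, Yara, Lachlan, Tariq, and Jakob: $117,000 each.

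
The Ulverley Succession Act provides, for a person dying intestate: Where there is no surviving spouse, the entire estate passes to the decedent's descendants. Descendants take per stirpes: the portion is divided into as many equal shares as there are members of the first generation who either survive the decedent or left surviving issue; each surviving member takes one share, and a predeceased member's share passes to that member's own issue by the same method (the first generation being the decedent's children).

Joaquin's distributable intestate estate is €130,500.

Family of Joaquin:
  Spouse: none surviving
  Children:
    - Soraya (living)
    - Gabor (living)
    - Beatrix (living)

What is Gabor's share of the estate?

Gabor receives €43,500.

The entire €130,500 passes to the descendants.
That amount (€130,500) is divided into 3 shares of €43,500: Soraya, Gabor, and Beatrix each take €43,500.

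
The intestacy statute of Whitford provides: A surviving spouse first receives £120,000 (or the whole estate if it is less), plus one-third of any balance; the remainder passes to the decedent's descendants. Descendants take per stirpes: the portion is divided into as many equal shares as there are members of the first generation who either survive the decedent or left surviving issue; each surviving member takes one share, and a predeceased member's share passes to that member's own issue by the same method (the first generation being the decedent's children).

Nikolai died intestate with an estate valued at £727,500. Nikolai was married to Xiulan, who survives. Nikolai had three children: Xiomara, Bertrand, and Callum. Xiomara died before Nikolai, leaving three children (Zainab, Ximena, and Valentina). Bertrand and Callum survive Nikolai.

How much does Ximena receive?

Xiulan first takes £120,000, leaving a balance of £607,500. Xiulan then takes one-third of the balance (£202,500), for a total of £322,500. The remaining £405,000 passes to the descendants.
The descendants' portion (£405,000) is divided into 3 shares of £135,000: Bertrand and Callum each take £135,000; Xiomara's £135,000 share passes to Xiomara's issue.
Xiomara's share (£135,000) is divided into 3 shares of £45,000: Zainab, Ximena, and Valentina each take £45,000.

Ximena receives £45,000.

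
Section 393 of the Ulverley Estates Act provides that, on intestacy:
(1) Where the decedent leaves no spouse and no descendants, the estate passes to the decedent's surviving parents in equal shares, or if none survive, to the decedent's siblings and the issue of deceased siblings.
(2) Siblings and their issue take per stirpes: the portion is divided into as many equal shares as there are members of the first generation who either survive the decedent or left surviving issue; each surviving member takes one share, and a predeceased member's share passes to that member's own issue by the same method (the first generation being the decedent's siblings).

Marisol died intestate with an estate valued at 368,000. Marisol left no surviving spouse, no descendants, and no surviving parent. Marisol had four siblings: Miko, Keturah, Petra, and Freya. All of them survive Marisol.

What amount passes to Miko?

The entire 368,000 passes to the siblings and their issue.
That amount (368,000) is divided into 4 shares of 92,000: Miko, Keturah, Petra, and Freya each take 92,000.

Miko receives 92,000.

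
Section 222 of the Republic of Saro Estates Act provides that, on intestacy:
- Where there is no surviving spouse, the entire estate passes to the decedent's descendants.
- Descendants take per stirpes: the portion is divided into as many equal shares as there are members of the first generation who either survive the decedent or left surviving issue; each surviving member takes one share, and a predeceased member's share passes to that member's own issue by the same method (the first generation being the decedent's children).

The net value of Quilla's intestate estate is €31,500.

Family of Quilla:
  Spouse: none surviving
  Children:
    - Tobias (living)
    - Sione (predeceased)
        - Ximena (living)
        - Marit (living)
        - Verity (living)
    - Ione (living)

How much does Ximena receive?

Ximena receives €3,500.

The entire €31,500 passes to the descendants.
That amount (€31,500) is divided into 3 shares of €10,500: Tobias and Ione each take €10,500; Sione's €10,500 share passes to Sione's issue.
Sione's share (€10,500) is divided into 3 shares of €3,500: Ximena, Marit, and Verity each take €3,500.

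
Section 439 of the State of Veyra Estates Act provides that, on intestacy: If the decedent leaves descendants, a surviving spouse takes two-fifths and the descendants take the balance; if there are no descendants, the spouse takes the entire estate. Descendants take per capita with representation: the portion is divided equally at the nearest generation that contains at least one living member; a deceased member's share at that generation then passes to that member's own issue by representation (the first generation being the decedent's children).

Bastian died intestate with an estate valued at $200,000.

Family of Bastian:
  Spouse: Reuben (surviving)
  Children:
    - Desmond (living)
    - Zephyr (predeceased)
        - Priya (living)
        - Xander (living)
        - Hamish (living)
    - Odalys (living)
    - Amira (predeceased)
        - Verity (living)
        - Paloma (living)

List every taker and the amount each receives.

Reuben takes two-fifths of $200,000 = $80,000. The remaining $120,000 passes to the descendants.
The descendants' portion ($120,000) is divided into 4 shares of $30,000: Desmond and Odalys each take $30,000; Zephyr's $30,000 share passes to Zephyr's issue; Amira's $30,000 share passes to Amira's issue.
Zephyr's share ($30,000) is divided into 3 shares of $10,000: Priya, Xander, and Hamish each take $10,000.
Amira's share ($30,000) is divided into 2 shares of $15,000: Verity and Paloma each take $15,000.

Reuben: $80,000; Desmond: $30,000; Priya: $10,000; Xander: $10,000; Hamish: $10,000; Odalys: $30,000; Verity: $15,000; Paloma: $15,000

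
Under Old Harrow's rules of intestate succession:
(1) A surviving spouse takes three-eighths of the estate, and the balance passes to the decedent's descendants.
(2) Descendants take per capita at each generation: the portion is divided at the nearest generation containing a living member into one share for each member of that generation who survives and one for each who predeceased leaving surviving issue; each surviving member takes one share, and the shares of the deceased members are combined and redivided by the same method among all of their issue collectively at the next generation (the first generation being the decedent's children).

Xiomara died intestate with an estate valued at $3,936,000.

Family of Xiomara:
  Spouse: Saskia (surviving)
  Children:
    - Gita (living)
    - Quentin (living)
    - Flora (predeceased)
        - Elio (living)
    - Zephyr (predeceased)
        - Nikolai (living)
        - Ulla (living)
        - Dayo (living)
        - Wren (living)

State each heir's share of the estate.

Saskia: $1,476,000; Gita: $615,000; Quentin: $615,000; Elio: $246,000; Nikolai: $246,000; Ulla: $246,000; Dayo: $246,000; Wren: $246,000

Saskia takes three-eighths of $3,936,000 = $1,476,000. The remaining $2,460,000 passes to the descendants.
The descendants' portion ($2,460,000) is divided at the children's generation into 4 shares of $615,000. Gita and Quentin each take $615,000. The 2 shares of the deceased (Flora and Zephyr) are combined into a pool of $1,230,000.
That pool ($1,230,000) is divided at the grandchildren's generation equally among Elio, Nikolai, Ulla, Dayo, and Wren: $246,000 each.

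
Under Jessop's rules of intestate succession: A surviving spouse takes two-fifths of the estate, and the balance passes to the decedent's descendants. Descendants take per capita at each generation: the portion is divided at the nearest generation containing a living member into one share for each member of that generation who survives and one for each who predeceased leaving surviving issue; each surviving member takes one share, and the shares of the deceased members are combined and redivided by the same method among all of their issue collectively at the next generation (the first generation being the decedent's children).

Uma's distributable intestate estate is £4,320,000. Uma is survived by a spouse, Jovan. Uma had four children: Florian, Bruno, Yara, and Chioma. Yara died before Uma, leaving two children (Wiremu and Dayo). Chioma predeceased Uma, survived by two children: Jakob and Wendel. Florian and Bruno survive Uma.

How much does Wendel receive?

Jovan takes two-fifths of £4,320,000 = £1,728,000. The remaining £2,592,000 passes to the descendants.
The descendants' portion (£2,592,000) is divided at the children's generation into 4 shares of £648,000. Florian and Bruno each take £648,000. The 2 shares of the deceased (Yara and Chioma) are combined into a pool of £1,296,000.
That pool (£1,296,000) is divided at the grandchildren's generation equally among Wiremu, Dayo, Jakob, and Wendel: £324,000 each.

Wendel receives £324,000.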